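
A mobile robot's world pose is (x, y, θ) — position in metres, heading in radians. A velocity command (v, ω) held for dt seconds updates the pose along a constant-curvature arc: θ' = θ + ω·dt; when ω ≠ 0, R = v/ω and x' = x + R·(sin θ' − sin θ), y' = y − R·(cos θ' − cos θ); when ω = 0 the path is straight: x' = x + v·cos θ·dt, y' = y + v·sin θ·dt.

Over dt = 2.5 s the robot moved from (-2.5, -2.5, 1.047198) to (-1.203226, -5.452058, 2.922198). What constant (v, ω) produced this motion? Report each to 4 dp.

v = -1.5000, ω = 0.7500

Δθ = 2.922198 − 1.047198 = 1.875000
ω = Δθ/dt = 1.875000/2.5 = 0.7500
R = −Δy/(cos θ' − cos θ) = -2.0000
v = R·ω = -2.0000·0.7500 = -1.5000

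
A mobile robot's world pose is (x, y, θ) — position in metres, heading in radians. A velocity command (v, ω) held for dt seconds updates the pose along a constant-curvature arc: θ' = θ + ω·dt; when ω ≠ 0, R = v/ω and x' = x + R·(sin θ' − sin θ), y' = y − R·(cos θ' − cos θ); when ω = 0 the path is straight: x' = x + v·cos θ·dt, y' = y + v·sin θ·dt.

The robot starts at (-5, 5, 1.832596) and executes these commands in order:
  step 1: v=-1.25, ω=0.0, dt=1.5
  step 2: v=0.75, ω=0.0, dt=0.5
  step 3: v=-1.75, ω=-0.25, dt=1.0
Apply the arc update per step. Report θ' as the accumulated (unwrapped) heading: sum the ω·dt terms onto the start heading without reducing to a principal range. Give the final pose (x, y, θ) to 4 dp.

step 1: θ'=1.8326 (straight) → pose (-4.5147, 3.1889, 1.8326)
step 2: θ'=1.8326 (straight) → pose (-4.6118, 3.5511, 1.8326)
step 3: θ'=1.5826 (R=7.0000) → pose (-4.3737, 1.8220, 1.5826)

(-4.3737, 1.8220, 1.5826)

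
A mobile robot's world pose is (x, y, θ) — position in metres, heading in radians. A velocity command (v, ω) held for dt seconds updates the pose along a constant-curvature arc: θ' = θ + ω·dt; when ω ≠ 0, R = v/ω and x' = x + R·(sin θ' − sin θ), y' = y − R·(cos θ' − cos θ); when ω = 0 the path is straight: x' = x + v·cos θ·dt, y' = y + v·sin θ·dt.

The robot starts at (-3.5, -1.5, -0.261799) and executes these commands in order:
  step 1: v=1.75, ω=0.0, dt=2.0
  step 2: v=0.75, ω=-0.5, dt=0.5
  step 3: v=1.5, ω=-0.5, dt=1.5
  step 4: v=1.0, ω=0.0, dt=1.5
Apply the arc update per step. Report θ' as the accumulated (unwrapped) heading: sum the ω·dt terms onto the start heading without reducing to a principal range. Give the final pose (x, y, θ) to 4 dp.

(2.0720, -5.6792, -1.2618)

step 1: θ'=-0.2618 (straight) → pose (-0.1193, -2.4059, -0.2618)
step 2: θ'=-0.5118 (R=-1.5000) → pose (0.2271, -2.5470, -0.5118)
step 3: θ'=-1.2618 (R=-3.0000) → pose (1.6158, -4.2502, -1.2618)
step 4: θ'=-1.2618 (straight) → pose (2.0720, -5.6792, -1.2618)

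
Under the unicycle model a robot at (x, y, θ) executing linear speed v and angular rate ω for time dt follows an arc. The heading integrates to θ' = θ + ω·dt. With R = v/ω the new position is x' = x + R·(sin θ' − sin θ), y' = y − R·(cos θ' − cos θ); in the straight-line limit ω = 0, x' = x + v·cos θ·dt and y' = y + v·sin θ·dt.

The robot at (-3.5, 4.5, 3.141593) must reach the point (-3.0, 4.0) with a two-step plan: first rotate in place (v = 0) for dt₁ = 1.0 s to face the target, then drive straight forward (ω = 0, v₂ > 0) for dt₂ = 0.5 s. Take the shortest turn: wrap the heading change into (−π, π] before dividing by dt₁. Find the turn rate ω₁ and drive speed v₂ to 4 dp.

heading to target = atan2(4−4.5, -3−-3.5) = -0.7854
Δθ = wrap(-0.7854 − 3.1416) = 2.3562; ω₁ = Δθ/dt₁ = 2.3562
distance = √((-3−-3.5)² + (4−4.5)²) = 0.7071; v₂ = distance/dt₂ = 1.4142

ω₁ = 2.3562, v₂ = 1.4142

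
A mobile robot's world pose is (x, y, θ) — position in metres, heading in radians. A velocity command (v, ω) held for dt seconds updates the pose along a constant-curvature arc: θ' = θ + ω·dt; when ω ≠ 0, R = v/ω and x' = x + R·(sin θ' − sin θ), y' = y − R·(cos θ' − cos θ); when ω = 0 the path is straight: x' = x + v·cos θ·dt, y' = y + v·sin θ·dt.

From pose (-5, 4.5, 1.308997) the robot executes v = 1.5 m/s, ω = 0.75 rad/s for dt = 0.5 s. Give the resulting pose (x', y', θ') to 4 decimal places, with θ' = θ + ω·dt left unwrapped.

(-4.9447, 5.2436, 1.6840)

θ' = 1.3090 + 0.75·0.5 = 1.6840
R = v/ω = 1.5/0.75 = 2.0000
x' = -5 + 2.0000·(sin 1.6840 − sin 1.3090) = -4.9447
y' = 4.5 − 2.0000·(cos 1.6840 − cos 1.3090) = 5.2436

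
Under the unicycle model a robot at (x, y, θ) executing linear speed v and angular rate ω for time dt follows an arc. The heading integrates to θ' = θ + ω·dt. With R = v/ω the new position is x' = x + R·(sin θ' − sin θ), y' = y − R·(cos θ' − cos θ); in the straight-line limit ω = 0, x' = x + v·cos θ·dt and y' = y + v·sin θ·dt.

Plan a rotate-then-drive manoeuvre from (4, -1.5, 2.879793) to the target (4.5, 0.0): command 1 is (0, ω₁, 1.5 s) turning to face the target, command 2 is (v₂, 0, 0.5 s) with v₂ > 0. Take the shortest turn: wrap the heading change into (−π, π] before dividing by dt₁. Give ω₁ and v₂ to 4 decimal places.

heading to target = atan2(0−-1.5, 4.5−4) = 1.2490
Δθ = wrap(1.2490 − 2.8798) = -1.6307; ω₁ = Δθ/dt₁ = -1.0872
distance = √((4.5−4)² + (0−-1.5)²) = 1.5811; v₂ = distance/dt₂ = 3.1623

ω₁ = -1.0872, v₂ = 3.1623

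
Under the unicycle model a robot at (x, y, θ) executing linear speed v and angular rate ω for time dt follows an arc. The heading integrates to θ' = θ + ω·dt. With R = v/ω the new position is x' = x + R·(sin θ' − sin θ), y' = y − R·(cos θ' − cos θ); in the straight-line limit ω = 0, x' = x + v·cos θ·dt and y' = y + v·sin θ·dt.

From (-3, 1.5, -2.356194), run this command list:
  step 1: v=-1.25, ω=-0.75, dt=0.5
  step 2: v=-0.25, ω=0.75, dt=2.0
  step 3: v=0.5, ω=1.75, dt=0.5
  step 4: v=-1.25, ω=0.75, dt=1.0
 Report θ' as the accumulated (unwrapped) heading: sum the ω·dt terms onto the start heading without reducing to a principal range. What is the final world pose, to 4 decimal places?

(-3.3561, 2.0709, 0.3938)

step 1: θ'=-2.7312 (R=1.6667) → pose (-2.4864, 1.8498, -2.7312)
step 2: θ'=-1.2312 (R=-0.3333) → pose (-2.3051, 2.2665, -1.2312)
step 3: θ'=-0.3562 (R=0.2857) → pose (-2.1354, 2.0938, -0.3562)
step 4: θ'=0.3938 (R=-1.6667) → pose (-3.3561, 2.0709, 0.3938)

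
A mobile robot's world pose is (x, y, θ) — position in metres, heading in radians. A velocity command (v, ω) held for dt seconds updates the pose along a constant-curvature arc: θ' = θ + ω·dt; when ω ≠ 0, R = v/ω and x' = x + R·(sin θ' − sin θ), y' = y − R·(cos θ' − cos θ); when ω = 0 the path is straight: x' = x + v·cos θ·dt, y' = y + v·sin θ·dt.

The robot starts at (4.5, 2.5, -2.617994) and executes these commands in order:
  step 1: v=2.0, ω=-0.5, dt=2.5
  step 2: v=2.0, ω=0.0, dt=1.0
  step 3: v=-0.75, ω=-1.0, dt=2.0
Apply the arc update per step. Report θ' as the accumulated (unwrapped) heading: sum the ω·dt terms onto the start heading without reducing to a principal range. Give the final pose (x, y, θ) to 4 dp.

step 1: θ'=-3.8680 (R=-4.0000) → pose (-0.1567, 2.9738, -3.8680)
step 2: θ'=-3.8680 (straight) → pose (-1.6519, 4.3022, -3.8680)
step 3: θ'=-5.8680 (R=0.7500) → pose (-1.8475, 3.0552, -5.8680)

(-1.8475, 3.0552, -5.8680)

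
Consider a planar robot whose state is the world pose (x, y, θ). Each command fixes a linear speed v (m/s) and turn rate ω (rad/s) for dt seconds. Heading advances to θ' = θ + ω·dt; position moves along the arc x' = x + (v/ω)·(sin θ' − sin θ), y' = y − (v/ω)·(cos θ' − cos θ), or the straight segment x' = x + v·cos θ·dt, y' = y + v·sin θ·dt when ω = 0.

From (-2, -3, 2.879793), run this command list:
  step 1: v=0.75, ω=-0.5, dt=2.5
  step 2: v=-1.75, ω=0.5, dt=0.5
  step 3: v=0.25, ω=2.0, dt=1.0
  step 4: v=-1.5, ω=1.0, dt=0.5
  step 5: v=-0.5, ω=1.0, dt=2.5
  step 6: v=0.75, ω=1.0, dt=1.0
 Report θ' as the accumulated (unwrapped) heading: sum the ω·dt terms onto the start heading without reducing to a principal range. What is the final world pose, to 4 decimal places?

(-3.1695, -0.6067, 7.8798)

step 1: θ'=1.6298 (R=-1.5000) → pose (-3.1092, -1.6396, 1.6298)
step 2: θ'=1.8798 (R=-3.5000) → pose (-2.9495, -2.4975, 1.8798)
step 3: θ'=3.8798 (R=0.1250) → pose (-3.1527, -2.4431, 3.8798)
step 4: θ'=4.3798 (R=-1.5000) → pose (-2.7443, -1.8233, 4.3798)
step 5: θ'=6.8798 (R=-0.5000) → pose (-3.4978, -1.2465, 6.8798)
step 6: θ'=7.8798 (R=0.7500) → pose (-3.1695, -0.6067, 7.8798)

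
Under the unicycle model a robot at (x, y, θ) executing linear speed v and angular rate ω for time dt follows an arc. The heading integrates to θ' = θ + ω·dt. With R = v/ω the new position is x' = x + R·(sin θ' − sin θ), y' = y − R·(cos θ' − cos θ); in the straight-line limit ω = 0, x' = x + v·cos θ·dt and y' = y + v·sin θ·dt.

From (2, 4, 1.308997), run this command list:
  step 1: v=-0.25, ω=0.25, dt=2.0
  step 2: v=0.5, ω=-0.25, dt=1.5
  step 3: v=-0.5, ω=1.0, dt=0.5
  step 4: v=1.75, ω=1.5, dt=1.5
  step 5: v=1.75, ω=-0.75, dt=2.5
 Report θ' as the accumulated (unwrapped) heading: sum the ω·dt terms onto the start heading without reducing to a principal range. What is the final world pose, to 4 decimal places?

(-3.8548, 3.7839, 2.3090)

step 1: θ'=1.8090 (R=-1.0000) → pose (1.9942, 3.5052, 1.8090)
step 2: θ'=1.4340 (R=-2.0000) → pose (1.9564, 4.2499, 1.4340)
step 3: θ'=1.9340 (R=-0.5000) → pose (1.9843, 4.0041, 1.9340)
step 4: θ'=4.1840 (R=1.1667) → pose (-0.1138, 4.1778, 4.1840)
step 5: θ'=2.3090 (R=-2.3333) → pose (-3.8548, 3.7839, 2.3090)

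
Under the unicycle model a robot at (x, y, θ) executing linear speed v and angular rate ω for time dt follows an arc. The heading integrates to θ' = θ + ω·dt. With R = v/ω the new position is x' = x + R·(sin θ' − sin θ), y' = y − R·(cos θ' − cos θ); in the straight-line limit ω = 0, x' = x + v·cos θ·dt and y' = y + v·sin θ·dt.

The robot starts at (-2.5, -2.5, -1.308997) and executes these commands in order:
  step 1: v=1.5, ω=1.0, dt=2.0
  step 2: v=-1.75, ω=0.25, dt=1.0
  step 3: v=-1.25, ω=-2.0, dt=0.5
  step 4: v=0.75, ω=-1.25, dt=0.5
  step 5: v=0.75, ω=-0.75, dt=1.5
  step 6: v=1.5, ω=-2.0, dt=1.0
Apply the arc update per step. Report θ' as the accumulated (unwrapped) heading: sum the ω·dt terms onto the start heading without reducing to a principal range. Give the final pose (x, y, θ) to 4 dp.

step 1: θ'=0.6910 (R=1.5000) → pose (-0.0951, -3.2677, 0.6910)
step 2: θ'=0.9410 (R=-7.0000) → pose (-1.2910, -4.5391, 0.9410)
step 3: θ'=-0.0590 (R=0.6250) → pose (-1.8330, -4.7949, -0.0590)
step 4: θ'=-0.6840 (R=-0.6000) → pose (-1.4892, -4.9288, -0.6840)
step 5: θ'=-1.8090 (R=-1.0000) → pose (-1.1493, -5.9398, -1.8090)
step 6: θ'=-3.8090 (R=-0.7500) → pose (-2.3424, -6.3519, -3.8090)

(-2.3424, -6.3519, -3.8090)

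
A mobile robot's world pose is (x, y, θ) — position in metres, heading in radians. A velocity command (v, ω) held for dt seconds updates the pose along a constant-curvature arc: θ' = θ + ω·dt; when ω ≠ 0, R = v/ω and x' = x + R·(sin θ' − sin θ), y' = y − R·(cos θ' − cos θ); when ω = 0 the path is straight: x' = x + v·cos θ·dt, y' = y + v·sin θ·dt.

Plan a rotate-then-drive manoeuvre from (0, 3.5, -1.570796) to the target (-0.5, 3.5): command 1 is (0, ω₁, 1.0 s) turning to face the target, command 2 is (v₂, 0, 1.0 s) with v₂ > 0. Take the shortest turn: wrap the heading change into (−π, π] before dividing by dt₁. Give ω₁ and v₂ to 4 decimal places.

ω₁ = -1.5708, v₂ = 0.5000

heading to target = atan2(3.5−3.5, -0.5−0) = 3.1416
Δθ = wrap(3.1416 − -1.5708) = -1.5708; ω₁ = Δθ/dt₁ = -1.5708
distance = √((-0.5−0)² + (3.5−3.5)²) = 0.5000; v₂ = distance/dt₂ = 0.5000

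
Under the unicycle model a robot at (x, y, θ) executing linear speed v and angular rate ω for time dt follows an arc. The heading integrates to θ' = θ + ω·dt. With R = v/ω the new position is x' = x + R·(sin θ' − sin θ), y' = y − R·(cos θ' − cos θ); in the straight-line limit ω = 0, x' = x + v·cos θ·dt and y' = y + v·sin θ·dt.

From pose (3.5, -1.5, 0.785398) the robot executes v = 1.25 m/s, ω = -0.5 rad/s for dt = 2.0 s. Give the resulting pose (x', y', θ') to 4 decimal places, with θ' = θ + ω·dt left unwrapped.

θ' = 0.7854 + -0.5·2.0 = -0.2146
R = v/ω = 1.25/-0.5 = -2.5000
x' = 3.5 + -2.5000·(sin -0.2146 − sin 0.7854) = 5.8002
y' = -1.5 − -2.5000·(cos -0.2146 − cos 0.7854) = -0.8251

(5.8002, -0.8251, -0.2146)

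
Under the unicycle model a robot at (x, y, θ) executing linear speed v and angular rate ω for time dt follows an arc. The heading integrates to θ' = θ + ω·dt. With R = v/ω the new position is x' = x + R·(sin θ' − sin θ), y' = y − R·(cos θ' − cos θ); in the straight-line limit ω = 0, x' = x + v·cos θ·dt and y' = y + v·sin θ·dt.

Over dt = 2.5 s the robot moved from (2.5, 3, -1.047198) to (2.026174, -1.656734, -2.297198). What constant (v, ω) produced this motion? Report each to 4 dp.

Δθ = -2.297198 − -1.047198 = -1.250000
ω = Δθ/dt = -1.250000/2.5 = -0.5000
R = −Δy/(cos θ' − cos θ) = -4.0000
v = R·ω = -4.0000·-0.5000 = 2.0000

v = 2.0000, ω = -0.5000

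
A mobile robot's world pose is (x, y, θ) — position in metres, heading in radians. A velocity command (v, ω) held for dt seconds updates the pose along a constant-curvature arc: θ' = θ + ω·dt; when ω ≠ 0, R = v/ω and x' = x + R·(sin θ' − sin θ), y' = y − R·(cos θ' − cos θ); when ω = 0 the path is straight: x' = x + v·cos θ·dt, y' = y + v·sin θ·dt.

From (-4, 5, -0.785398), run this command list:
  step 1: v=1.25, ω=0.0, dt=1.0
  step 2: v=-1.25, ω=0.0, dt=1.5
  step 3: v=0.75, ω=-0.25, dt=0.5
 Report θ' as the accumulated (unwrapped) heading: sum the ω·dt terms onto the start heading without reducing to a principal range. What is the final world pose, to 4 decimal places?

(-4.1940, 5.1609, -0.9104)

step 1: θ'=-0.7854 (straight) → pose (-3.1161, 4.1161, -0.7854)
step 2: θ'=-0.7854 (straight) → pose (-4.4419, 5.4419, -0.7854)
step 3: θ'=-0.9104 (R=-3.0000) → pose (-4.1940, 5.1609, -0.9104)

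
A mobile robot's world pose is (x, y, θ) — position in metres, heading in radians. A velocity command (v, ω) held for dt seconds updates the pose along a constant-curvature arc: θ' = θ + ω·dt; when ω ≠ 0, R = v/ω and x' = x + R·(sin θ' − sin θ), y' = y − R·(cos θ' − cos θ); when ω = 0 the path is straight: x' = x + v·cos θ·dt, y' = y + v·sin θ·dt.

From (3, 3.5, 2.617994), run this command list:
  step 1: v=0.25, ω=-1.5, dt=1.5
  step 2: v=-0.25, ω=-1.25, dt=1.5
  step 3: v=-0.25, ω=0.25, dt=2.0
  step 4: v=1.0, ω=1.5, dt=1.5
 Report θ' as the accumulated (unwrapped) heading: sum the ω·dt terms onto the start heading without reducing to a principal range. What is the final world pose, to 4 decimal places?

(3.7938, 4.5860, 1.2430)

step 1: θ'=0.3680 (R=-0.1667) → pose (3.0234, 3.7998, 0.3680)
step 2: θ'=-1.5070 (R=0.2000) → pose (2.7518, 3.9737, -1.5070)
step 3: θ'=-1.0070 (R=-1.0000) → pose (2.5991, 4.4444, -1.0070)
step 4: θ'=1.2430 (R=0.6667) → pose (3.7938, 4.5860, 1.2430)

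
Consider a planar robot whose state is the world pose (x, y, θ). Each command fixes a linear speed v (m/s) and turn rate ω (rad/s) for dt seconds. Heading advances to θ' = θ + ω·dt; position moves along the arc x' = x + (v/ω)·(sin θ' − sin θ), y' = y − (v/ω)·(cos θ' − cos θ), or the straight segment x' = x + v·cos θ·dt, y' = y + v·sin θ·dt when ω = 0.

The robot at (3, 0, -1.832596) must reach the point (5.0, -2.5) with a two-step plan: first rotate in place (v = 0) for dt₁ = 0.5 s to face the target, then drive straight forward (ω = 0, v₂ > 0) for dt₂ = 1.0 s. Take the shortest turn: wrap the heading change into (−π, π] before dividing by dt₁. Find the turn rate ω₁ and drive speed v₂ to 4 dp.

ω₁ = 1.8731, v₂ = 3.2016

heading to target = atan2(-2.5−0, 5−3) = -0.8961
Δθ = wrap(-0.8961 − -1.8326) = 0.9365; ω₁ = Δθ/dt₁ = 1.8731
distance = √((5−3)² + (-2.5−0)²) = 3.2016; v₂ = distance/dt₂ = 3.2016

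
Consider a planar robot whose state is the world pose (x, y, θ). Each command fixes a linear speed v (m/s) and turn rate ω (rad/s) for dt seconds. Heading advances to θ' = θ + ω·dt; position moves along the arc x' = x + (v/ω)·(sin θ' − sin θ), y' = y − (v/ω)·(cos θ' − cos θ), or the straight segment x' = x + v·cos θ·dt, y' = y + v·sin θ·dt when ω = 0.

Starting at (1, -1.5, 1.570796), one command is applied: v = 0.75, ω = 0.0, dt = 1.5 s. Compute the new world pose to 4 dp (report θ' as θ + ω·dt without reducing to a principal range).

(1.0000, -0.3750, 1.5708)

θ' = 1.5708 + 0.0·1.5 = 1.5708
ω = 0 → straight: x' = 1 + 0.75·cos(1.5708)·1.5 = 1.0000
y' = -1.5 + 0.75·sin(1.5708)·1.5 = -0.3750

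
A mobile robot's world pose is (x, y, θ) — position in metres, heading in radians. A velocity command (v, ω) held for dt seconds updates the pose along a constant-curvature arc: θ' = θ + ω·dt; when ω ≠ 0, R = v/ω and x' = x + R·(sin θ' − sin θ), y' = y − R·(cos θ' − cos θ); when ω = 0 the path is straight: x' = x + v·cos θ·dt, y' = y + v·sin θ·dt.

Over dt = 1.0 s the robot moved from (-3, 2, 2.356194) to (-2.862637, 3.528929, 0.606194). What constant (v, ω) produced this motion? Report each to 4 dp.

v = 1.7500, ω = -1.7500

Δθ = 0.606194 − 2.356194 = -1.750000
ω = Δθ/dt = -1.750000/1.0 = -1.7500
R = −Δy/(cos θ' − cos θ) = -1.0000
v = R·ω = -1.0000·-1.7500 = 1.7500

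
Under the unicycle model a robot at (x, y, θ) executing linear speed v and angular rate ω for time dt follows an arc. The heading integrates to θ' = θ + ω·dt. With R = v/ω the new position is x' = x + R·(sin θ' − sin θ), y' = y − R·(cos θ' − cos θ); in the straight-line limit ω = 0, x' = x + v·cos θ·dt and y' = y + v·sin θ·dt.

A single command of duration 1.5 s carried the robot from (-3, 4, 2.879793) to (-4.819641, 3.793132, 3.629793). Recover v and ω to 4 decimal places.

v = 1.2500, ω = 0.5000

Δθ = 3.629793 − 2.879793 = 0.750000
ω = Δθ/dt = 0.750000/1.5 = 0.5000
R = Δx/(sin θ' − sin θ) = 2.5000
v = R·ω = 2.5000·0.5000 = 1.2500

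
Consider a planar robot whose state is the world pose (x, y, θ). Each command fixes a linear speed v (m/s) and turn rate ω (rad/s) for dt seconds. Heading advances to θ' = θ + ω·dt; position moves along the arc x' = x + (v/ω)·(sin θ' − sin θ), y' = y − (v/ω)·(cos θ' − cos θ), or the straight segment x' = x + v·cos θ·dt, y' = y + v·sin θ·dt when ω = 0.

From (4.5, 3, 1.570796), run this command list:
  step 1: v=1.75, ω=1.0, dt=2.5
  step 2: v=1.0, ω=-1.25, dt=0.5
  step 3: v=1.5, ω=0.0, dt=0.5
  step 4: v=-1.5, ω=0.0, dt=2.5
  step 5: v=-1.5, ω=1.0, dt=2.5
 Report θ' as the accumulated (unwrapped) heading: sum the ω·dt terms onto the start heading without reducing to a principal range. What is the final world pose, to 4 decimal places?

step 1: θ'=4.0708 (R=1.7500) → pose (1.3480, 4.0473, 4.0708)
step 2: θ'=3.4458 (R=-0.8000) → pose (0.9467, 3.7628, 3.4458)
step 3: θ'=3.4458 (straight) → pose (0.2311, 3.5382, 3.4458)
step 4: θ'=3.4458 (straight) → pose (3.8090, 4.6614, 3.4458)
step 5: θ'=5.9458 (R=-1.5000) → pose (3.8562, 7.5080, 5.9458)

(3.8562, 7.5080, 5.9458)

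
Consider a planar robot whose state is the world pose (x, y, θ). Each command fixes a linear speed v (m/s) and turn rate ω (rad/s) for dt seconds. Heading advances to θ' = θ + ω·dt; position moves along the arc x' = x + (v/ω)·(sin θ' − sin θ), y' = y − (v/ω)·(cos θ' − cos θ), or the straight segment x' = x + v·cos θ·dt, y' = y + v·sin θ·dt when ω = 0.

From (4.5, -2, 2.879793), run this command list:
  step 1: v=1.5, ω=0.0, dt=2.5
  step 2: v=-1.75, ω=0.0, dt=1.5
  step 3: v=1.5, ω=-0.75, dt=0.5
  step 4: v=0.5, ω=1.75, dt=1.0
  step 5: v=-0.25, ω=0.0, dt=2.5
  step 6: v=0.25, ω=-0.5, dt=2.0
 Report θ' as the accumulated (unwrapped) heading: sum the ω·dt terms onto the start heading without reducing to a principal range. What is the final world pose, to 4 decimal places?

step 1: θ'=2.8798 (straight) → pose (0.8778, -1.0294, 2.8798)
step 2: θ'=2.8798 (straight) → pose (3.4133, -1.7088, 2.8798)
step 3: θ'=2.5048 (R=-2.0000) → pose (2.7417, -1.3850, 2.5048)
step 4: θ'=4.2548 (R=0.2857) → pose (2.3155, -1.4885, 4.2548)
step 5: θ'=4.2548 (straight) → pose (2.5916, -0.9278, 4.2548)
step 6: θ'=3.2548 (R=-0.5000) → pose (2.1996, -1.2037, 3.2548)

(2.1996, -1.2037, 3.2548)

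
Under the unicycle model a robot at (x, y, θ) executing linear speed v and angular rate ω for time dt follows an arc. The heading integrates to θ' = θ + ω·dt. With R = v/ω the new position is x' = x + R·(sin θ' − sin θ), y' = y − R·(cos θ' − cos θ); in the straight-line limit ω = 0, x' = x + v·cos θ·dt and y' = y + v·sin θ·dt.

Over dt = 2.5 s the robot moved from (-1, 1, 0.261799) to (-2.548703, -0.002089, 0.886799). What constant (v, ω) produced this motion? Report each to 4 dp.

v = -0.7500, ω = 0.2500

Δθ = 0.886799 − 0.261799 = 0.625000
ω = Δθ/dt = 0.625000/2.5 = 0.2500
R = Δx/(sin θ' − sin θ) = -3.0000
v = R·ω = -3.0000·0.2500 = -0.7500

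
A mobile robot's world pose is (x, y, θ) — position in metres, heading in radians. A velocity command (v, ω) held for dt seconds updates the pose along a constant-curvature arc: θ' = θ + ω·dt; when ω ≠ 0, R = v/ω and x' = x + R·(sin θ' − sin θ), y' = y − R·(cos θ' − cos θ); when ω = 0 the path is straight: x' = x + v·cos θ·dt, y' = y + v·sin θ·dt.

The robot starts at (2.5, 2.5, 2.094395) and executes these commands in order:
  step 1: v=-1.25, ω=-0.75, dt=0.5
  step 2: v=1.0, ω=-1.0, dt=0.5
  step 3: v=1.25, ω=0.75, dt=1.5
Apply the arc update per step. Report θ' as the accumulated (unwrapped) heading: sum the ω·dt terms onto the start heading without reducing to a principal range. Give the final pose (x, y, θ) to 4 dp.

step 1: θ'=1.7194 (R=1.6667) → pose (2.7049, 1.9134, 1.7194)
step 2: θ'=1.2194 (R=-1.0000) → pose (2.7550, 2.4057, 1.2194)
step 3: θ'=2.3444 (R=1.6667) → pose (2.3825, 4.1439, 2.3444)

(2.3825, 4.1439, 2.3444)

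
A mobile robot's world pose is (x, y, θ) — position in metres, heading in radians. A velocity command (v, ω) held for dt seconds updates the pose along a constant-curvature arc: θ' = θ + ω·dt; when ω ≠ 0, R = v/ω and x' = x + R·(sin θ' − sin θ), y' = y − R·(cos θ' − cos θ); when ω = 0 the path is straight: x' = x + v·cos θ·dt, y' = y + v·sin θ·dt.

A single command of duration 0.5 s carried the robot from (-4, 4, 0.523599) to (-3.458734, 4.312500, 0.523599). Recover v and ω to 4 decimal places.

v = 1.2500, ω = 0.0000

Δθ = 0.523599 − 0.523599 = 0.000000
ω = Δθ/dt = 0.000000/0.5 = 0.0000
ω = 0 → v = (Δx·cos θ + Δy·sin θ)/dt = 1.2500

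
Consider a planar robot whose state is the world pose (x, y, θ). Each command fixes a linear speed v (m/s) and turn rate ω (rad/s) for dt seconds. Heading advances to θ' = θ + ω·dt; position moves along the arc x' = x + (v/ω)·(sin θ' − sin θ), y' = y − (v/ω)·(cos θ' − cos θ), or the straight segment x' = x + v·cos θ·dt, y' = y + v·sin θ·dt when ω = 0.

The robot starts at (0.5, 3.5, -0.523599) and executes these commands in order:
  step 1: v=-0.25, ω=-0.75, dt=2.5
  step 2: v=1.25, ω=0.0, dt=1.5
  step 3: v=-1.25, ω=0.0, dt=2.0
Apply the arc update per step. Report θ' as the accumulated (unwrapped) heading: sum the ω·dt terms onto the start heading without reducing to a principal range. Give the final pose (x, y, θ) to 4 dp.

(0.9014, 4.4570, -2.3986)

step 1: θ'=-2.3986 (R=0.3333) → pose (0.4412, 4.0342, -2.3986)
step 2: θ'=-2.3986 (straight) → pose (-0.9397, 2.7657, -2.3986)
step 3: θ'=-2.3986 (straight) → pose (0.9014, 4.4570, -2.3986)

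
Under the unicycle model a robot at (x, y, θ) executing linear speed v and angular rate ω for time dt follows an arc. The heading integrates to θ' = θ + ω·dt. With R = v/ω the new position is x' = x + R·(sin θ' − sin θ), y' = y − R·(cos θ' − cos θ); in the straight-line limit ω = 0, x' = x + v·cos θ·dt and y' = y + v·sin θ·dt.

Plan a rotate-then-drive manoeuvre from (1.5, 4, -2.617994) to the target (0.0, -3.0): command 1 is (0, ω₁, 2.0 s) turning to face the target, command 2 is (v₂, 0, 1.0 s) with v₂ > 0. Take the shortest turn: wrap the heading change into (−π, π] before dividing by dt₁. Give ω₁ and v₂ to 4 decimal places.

ω₁ = 0.4181, v₂ = 7.1589

heading to target = atan2(-3−4, 0−1.5) = -1.7819
Δθ = wrap(-1.7819 − -2.6180) = 0.8361; ω₁ = Δθ/dt₁ = 0.4181
distance = √((0−1.5)² + (-3−4)²) = 7.1589; v₂ = distance/dt₂ = 7.1589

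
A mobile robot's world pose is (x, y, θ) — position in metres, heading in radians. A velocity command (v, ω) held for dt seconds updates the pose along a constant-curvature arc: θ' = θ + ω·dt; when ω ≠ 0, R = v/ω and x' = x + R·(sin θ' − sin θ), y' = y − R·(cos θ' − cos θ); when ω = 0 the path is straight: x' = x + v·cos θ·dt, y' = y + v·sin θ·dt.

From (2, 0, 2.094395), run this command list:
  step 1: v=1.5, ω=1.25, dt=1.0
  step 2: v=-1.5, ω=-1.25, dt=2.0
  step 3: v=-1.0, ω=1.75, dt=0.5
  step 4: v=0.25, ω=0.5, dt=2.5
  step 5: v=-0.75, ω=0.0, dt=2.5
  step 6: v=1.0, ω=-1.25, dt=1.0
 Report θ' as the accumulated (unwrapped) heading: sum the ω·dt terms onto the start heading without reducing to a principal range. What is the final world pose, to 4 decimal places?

step 1: θ'=3.3444 (R=1.2000) → pose (0.7191, 0.5754, 3.3444)
step 2: θ'=0.8444 (R=1.2000) → pose (1.8579, -1.3970, 0.8444)
step 3: θ'=1.7194 (R=-0.5714) → pose (1.7199, -1.8612, 1.7194)
step 4: θ'=2.9694 (R=0.5000) → pose (1.3111, -1.4426, 2.9694)
step 5: θ'=2.9694 (straight) → pose (3.1584, -1.7639, 2.9694)
step 6: θ'=1.7194 (R=-0.8000) → pose (2.5043, -1.0941, 1.7194)

(2.5043, -1.0941, 1.7194)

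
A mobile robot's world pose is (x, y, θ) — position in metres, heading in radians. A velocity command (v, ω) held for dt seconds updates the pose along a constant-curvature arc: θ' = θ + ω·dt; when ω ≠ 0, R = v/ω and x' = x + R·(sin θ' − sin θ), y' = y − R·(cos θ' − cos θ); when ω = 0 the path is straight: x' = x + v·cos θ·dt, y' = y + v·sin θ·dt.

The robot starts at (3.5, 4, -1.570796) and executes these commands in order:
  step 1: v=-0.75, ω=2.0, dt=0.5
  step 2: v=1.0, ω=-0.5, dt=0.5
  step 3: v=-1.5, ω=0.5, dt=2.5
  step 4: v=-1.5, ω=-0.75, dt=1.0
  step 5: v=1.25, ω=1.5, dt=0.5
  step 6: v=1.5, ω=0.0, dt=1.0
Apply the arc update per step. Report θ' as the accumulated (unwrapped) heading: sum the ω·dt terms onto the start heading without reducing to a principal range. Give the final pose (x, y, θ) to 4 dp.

step 1: θ'=-0.5708 (R=-0.3750) → pose (3.3276, 4.3156, -0.5708)
step 2: θ'=-0.8208 (R=-2.0000) → pose (3.7104, 3.9959, -0.8208)
step 3: θ'=0.4292 (R=-3.0000) → pose (0.2669, 4.6789, 0.4292)
step 4: θ'=-0.3208 (R=2.0000) → pose (-1.1961, 4.5995, -0.3208)
step 5: θ'=0.4292 (R=0.8333) → pose (-0.5865, 4.6326, 0.4292)
step 6: θ'=0.4292 (straight) → pose (0.7774, 5.2568, 0.4292)

(0.7774, 5.2568, 0.4292)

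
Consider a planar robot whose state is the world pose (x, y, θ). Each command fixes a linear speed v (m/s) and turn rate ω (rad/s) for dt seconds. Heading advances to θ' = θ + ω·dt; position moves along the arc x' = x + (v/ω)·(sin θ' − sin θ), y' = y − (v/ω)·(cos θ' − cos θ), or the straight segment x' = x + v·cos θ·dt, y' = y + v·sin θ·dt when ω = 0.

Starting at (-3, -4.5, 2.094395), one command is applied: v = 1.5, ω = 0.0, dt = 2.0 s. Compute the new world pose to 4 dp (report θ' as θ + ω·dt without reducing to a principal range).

θ' = 2.0944 + 0.0·2.0 = 2.0944
ω = 0 → straight: x' = -3 + 1.5·cos(2.0944)·2.0 = -4.5000
y' = -4.5 + 1.5·sin(2.0944)·2.0 = -1.9019

(-4.5000, -1.9019, 2.0944)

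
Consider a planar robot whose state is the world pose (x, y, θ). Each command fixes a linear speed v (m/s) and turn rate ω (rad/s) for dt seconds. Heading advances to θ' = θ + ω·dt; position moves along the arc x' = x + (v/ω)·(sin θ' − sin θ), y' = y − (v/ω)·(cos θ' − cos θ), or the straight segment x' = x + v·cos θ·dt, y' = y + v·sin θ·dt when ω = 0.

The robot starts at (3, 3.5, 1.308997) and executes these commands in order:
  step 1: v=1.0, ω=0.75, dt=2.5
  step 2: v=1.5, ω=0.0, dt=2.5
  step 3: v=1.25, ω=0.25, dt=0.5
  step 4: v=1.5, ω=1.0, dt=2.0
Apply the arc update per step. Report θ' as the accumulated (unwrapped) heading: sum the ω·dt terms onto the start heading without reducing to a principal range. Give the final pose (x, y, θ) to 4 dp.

(-3.7031, 2.6311, 5.3090)

step 1: θ'=3.1840 (R=1.3333) → pose (1.6556, 5.1772, 3.1840)
step 2: θ'=3.1840 (straight) → pose (-2.0911, 5.0183, 3.1840)
step 3: θ'=3.3090 (R=5.0000) → pose (-2.7122, 4.9529, 3.3090)
step 4: θ'=5.3090 (R=1.5000) → pose (-3.7031, 2.6311, 5.3090)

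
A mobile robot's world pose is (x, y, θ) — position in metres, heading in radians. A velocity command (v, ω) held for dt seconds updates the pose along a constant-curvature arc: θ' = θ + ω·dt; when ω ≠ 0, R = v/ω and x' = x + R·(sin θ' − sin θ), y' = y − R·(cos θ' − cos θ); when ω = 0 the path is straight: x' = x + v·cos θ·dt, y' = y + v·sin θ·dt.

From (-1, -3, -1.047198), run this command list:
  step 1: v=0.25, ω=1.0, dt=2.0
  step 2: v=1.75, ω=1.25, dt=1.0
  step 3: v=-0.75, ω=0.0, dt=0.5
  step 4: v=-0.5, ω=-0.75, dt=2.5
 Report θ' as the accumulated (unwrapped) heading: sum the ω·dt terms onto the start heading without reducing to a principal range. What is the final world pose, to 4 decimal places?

(-0.6929, -2.7092, 0.3278)

step 1: θ'=0.9528 (R=0.2500) → pose (-0.5797, -3.0199, 0.9528)
step 2: θ'=2.2028 (R=1.4000) → pose (-0.5912, -1.3816, 2.2028)
step 3: θ'=2.2028 (straight) → pose (-0.3697, -1.6842, 2.2028)
step 4: θ'=0.3278 (R=0.6667) → pose (-0.6929, -2.7092, 0.3278)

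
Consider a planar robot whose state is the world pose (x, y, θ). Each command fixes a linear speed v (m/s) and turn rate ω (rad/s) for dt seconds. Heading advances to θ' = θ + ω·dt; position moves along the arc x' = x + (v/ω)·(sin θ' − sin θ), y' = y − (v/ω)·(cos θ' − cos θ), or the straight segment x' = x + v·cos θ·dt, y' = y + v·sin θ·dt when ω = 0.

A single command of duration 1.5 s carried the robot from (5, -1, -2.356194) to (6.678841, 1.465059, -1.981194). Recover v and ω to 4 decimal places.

Δθ = -1.981194 − -2.356194 = 0.375000
ω = Δθ/dt = 0.375000/1.5 = 0.2500
R = −Δy/(cos θ' − cos θ) = -8.0000
v = R·ω = -8.0000·0.2500 = -2.0000

v = -2.0000, ω = 0.2500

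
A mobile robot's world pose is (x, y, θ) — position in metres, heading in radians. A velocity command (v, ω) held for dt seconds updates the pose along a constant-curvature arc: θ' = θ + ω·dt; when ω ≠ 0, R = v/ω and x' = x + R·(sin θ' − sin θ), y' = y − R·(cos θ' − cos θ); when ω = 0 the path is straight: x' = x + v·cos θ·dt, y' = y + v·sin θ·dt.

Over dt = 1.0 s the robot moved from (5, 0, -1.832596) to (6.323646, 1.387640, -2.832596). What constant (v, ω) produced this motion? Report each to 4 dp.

v = -2.0000, ω = -1.0000

Δθ = -2.832596 − -1.832596 = -1.000000
ω = Δθ/dt = -1.000000/1.0 = -1.0000
R = −Δy/(cos θ' − cos θ) = 2.0000
v = R·ω = 2.0000·-1.0000 = -2.0000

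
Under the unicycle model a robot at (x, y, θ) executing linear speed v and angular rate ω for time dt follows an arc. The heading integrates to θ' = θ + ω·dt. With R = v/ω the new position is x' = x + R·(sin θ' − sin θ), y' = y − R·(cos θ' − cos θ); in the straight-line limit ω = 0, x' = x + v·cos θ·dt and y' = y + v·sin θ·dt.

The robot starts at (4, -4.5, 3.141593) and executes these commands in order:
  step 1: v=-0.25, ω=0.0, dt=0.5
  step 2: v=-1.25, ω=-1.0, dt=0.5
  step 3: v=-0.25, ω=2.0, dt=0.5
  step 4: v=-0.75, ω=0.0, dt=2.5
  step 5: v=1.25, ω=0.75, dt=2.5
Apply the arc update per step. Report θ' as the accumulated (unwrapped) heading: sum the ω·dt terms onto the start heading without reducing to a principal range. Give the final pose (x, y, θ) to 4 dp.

(6.1325, -6.4172, 5.5166)

step 1: θ'=3.1416 (straight) → pose (4.1250, -4.5000, 3.1416)
step 2: θ'=2.6416 (R=1.2500) → pose (4.7243, -4.6530, 2.6416)
step 3: θ'=3.6416 (R=-0.1250) → pose (4.8441, -4.6530, 3.6416)
step 4: θ'=3.6416 (straight) → pose (6.4896, -3.7541, 3.6416)
step 5: θ'=5.5166 (R=1.6667) → pose (6.1325, -6.4172, 5.5166)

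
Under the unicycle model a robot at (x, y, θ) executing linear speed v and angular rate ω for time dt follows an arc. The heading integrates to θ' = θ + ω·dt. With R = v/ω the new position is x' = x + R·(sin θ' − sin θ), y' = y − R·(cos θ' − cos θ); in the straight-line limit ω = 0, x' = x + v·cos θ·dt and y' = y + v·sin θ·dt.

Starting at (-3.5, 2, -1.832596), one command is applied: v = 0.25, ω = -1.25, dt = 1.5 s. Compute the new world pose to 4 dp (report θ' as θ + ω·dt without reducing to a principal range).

θ' = -1.8326 + -1.25·1.5 = -3.7076
R = v/ω = 0.25/-1.25 = -0.2000
x' = -3.5 + -0.2000·(sin -3.7076 − sin -1.8326) = -3.8004
y' = 2 − -0.2000·(cos -3.7076 − cos -1.8326) = 1.8830

(-3.8004, 1.8830, -3.7076)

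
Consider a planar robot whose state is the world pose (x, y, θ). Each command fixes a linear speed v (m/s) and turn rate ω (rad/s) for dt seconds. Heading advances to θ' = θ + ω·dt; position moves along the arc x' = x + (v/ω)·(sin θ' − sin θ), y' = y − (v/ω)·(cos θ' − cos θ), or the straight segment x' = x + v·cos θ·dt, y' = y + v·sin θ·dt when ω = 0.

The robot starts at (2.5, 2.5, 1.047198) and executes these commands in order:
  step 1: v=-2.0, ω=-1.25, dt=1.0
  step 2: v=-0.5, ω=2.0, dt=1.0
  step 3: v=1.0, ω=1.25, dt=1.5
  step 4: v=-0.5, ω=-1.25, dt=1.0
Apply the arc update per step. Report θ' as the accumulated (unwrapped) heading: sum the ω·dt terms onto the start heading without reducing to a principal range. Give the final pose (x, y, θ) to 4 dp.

step 1: θ'=-0.2028 (R=1.6000) → pose (0.7921, 1.7328, -0.2028)
step 2: θ'=1.7972 (R=-0.2500) → pose (0.4981, 1.4318, 1.7972)
step 3: θ'=3.6722 (R=0.8000) → pose (-0.6863, 1.9422, 3.6722)
step 4: θ'=2.4222 (R=0.4000) → pose (-0.2203, 1.8981, 2.4222)

(-0.2203, 1.8981, 2.4222)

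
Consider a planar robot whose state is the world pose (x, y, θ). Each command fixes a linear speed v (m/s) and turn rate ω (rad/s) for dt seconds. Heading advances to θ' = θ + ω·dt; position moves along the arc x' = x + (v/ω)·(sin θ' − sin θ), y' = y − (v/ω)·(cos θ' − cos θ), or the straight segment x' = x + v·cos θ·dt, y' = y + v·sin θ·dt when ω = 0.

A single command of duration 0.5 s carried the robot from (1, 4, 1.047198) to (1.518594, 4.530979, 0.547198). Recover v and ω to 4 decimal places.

Δθ = 0.547198 − 1.047198 = -0.500000
ω = Δθ/dt = -0.500000/0.5 = -1.0000
R = −Δy/(cos θ' − cos θ) = -1.5000
v = R·ω = -1.5000·-1.0000 = 1.5000

v = 1.5000, ω = -1.0000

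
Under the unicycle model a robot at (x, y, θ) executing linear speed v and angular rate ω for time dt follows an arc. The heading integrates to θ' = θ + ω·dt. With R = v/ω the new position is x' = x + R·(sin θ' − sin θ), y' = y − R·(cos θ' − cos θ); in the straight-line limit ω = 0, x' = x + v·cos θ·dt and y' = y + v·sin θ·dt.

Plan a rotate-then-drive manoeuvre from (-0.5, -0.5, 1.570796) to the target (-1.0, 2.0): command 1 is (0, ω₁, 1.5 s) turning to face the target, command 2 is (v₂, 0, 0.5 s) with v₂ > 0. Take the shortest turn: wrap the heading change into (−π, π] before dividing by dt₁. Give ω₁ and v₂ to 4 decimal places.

ω₁ = 0.1316, v₂ = 5.0990

heading to target = atan2(2−-0.5, -1−-0.5) = 1.7682
Δθ = wrap(1.7682 − 1.5708) = 0.1974; ω₁ = Δθ/dt₁ = 0.1316
distance = √((-1−-0.5)² + (2−-0.5)²) = 2.5495; v₂ = distance/dt₂ = 5.0990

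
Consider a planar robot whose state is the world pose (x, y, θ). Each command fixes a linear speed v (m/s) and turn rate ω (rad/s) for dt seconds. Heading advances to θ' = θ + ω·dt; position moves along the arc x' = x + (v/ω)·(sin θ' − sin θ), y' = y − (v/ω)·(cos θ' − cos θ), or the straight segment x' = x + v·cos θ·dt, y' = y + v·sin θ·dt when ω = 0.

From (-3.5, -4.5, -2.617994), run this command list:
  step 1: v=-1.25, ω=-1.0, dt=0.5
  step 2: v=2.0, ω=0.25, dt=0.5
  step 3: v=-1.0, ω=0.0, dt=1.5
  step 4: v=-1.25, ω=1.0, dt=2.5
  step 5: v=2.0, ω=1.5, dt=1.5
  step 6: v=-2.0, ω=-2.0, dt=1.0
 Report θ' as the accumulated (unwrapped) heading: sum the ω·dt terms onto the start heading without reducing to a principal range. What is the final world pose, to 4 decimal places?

(-1.2922, -1.5937, -0.2430)

step 1: θ'=-3.1180 (R=1.2500) → pose (-2.9045, -4.3329, -3.1180)
step 2: θ'=-2.9930 (R=8.0000) → pose (-3.9001, -4.4188, -2.9930)
step 3: θ'=-2.9930 (straight) → pose (-2.4167, -4.1967, -2.9930)
step 4: θ'=-0.4930 (R=-1.2500) → pose (-2.0102, -1.8594, -0.4930)
step 5: θ'=1.7570 (R=1.3333) → pose (-0.0689, -0.4380, 1.7570)
step 6: θ'=-0.2430 (R=1.0000) → pose (-1.2922, -1.5937, -0.2430)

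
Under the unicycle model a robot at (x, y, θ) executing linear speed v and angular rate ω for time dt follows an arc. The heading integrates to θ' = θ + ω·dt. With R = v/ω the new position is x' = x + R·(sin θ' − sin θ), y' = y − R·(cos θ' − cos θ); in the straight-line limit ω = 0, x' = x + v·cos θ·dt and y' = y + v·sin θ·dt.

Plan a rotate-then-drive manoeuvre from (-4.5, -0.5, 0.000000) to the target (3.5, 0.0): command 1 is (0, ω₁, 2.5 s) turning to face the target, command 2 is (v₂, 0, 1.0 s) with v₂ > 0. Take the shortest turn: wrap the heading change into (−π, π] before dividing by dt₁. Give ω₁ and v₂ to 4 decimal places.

heading to target = atan2(0−-0.5, 3.5−-4.5) = 0.0624
Δθ = wrap(0.0624 − 0.0000) = 0.0624; ω₁ = Δθ/dt₁ = 0.0250
distance = √((3.5−-4.5)² + (0−-0.5)²) = 8.0156; v₂ = distance/dt₂ = 8.0156

ω₁ = 0.0250, v₂ = 8.0156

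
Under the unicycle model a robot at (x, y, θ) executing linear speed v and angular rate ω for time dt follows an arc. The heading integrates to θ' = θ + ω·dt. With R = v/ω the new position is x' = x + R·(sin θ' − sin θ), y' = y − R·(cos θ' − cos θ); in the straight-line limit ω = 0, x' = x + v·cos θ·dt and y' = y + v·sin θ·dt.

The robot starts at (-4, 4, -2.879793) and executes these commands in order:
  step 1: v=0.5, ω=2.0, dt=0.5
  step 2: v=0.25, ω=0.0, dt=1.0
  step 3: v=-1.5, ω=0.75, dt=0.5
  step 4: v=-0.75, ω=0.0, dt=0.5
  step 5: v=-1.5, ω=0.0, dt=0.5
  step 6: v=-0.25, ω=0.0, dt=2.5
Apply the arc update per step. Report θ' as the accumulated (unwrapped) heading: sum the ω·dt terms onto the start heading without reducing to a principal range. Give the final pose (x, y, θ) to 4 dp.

step 1: θ'=-1.8798 (R=0.2500) → pose (-4.1735, 3.8345, -1.8798)
step 2: θ'=-1.8798 (straight) → pose (-4.2495, 3.5964, -1.8798)
step 3: θ'=-1.5048 (R=-2.0000) → pose (-4.1591, 4.3365, -1.5048)
step 4: θ'=-1.5048 (straight) → pose (-4.1838, 4.7107, -1.5048)
step 5: θ'=-1.5048 (straight) → pose (-4.2333, 5.4591, -1.5048)
step 6: θ'=-1.5048 (straight) → pose (-4.2745, 6.0827, -1.5048)

(-4.2745, 6.0827, -1.5048)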